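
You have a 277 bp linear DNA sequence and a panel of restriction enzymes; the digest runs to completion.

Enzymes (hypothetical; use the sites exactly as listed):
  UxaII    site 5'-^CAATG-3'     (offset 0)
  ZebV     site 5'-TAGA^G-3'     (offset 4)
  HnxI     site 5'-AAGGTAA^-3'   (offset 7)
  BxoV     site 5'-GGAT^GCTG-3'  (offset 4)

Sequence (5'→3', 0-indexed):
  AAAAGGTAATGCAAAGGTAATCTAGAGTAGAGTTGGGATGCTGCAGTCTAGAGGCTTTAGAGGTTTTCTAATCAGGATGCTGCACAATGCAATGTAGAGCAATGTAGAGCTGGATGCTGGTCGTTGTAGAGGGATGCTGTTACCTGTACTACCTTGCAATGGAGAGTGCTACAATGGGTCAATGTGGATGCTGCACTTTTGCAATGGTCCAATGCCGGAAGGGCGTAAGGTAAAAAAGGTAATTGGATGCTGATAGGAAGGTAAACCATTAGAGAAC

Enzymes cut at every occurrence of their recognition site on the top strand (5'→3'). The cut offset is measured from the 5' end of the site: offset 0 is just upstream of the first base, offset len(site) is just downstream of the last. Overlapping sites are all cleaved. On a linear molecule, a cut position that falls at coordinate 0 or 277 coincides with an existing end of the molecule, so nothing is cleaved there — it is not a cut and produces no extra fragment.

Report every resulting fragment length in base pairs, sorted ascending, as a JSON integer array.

[1,4,5,5,5,6,6,6,7,8,8,8,9,9,9,9,9,9,10,11,12,13,15,15,16,17,21,24]

Scan for sites:
  UxaII CAATG/0: at [84, 89, 99, 156, 171, 179, 201, 209] ⇒ [84, 89, 99, 156, 171, 179, 201, 209]
  ZebV TAGAG/4: at [22, 27, 48, 57, 94, 104, 126, 269] ⇒ [26, 31, 52, 61, 98, 108, 130, 273]
  HnxI AAGGTAA/7: at [2, 13, 226, 235, 257] ⇒ [9, 20, 233, 242, 264]
  BxoV GGATGCTG/4: at [35, 74, 111, 131, 185, 244] ⇒ [39, 78, 115, 135, 189, 248]

Pooled cuts: [9, 20, 26, 31, 39, 52, 61, 78, 84, 89, 98, 99, 108, 115, 130, 135, 156, 171, 179, 189, 201, 209, 233, 242, 248, 264, 273]

Fragments:
  [0,9): 9 bp
  [9,20): 11 bp
  [20,26): 6 bp
  [26,31): 5 bp
  [31,39): 8 bp
  [39,52): 13 bp
  [52,61): 9 bp
  [61,78): 17 bp
  [78,84): 6 bp
  [84,89): 5 bp
  [89,98): 9 bp
  [98,99): 1 bp
  [99,108): 9 bp
  [108,115): 7 bp
  [115,130): 15 bp
  [130,135): 5 bp
  [135,156): 21 bp
  [156,171): 15 bp
  [171,179): 8 bp
  [179,189): 10 bp
  [189,201): 12 bp
  [201,209): 8 bp
  [209,233): 24 bp
  [233,242): 9 bp
  [242,248): 6 bp
  [248,264): 16 bp
  [264,273): 9 bp
  [273,277): 4 bp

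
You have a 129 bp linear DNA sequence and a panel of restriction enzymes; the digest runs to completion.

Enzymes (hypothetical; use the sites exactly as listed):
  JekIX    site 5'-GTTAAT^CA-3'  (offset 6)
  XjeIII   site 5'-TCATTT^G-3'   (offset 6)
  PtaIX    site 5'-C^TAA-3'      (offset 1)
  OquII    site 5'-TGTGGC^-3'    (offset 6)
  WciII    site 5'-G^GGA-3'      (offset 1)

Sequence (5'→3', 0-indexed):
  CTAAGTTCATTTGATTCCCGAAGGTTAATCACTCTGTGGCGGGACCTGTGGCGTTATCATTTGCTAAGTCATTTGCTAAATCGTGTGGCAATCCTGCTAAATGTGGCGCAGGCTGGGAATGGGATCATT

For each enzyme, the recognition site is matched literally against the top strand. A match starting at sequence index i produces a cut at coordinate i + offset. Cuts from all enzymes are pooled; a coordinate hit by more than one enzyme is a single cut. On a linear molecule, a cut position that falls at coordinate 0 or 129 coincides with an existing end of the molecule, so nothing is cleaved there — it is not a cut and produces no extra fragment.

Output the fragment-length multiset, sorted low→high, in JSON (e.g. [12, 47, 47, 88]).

Per-enzyme occurrences:
  JekIX GTTAATCA/6: at [23] ⇒ [29]
  XjeIII TCATTTG/6: at [6, 56, 68] ⇒ [12, 62, 74]
  PtaIX CTAA/1: at [0, 63, 75, 96] ⇒ [1, 64, 76, 97]
  OquII TGTGGC/6: at [34, 46, 83, 101] ⇒ [40, 52, 89, 107]
  WciII GGGA/1: at [40, 114, 120] ⇒ [41, 115, 121]

All cut coordinates (distinct, sorted): [1, 12, 29, 40, 41, 52, 62, 64, 74, 76, 89, 97, 107, 115, 121]

Fragment lengths:
  [0,1): 1 bp
  [1,12): 11 bp
  [12,29): 17 bp
  [29,40): 11 bp
  [40,41): 1 bp
  [41,52): 11 bp
  [52,62): 10 bp
  [62,64): 2 bp
  [64,74): 10 bp
  [74,76): 2 bp
  [76,89): 13 bp
  [89,97): 8 bp
  [97,107): 10 bp
  [107,115): 8 bp
  [115,121): 6 bp
  [121,129): 8 bp

[1,1,2,2,6,8,8,8,10,10,10,11,11,11,13,17]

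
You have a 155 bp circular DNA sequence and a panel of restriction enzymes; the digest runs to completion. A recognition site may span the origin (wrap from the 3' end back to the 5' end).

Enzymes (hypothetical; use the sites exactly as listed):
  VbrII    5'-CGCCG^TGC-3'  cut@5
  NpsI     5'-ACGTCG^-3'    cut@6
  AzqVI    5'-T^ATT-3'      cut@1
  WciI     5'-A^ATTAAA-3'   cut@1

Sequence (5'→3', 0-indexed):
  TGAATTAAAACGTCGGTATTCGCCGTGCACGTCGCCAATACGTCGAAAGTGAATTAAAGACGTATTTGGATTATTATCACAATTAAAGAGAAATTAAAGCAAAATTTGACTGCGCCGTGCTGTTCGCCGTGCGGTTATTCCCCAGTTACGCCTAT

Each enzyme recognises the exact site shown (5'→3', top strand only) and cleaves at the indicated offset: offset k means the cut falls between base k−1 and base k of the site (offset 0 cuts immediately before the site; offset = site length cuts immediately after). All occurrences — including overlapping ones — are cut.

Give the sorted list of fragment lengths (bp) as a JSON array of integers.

Per-enzyme occurrences:
  VbrII (CGCCGTGC, off=5): starts [20, 112, 124] → cuts [25, 117, 129]
  NpsI (ACGTCG, off=6): starts [9, 28, 39] → cuts [15, 34, 45]
  AzqVI (TATT, off=1): starts [16, 62, 71, 135, 152] → cuts [17, 63, 72, 136, 153]
  WciI (AATTAAA, off=1): starts [2, 51, 80, 91] → cuts [3, 52, 81, 92]

Pooled cuts: [3, 15, 17, 25, 34, 45, 52, 63, 72, 81, 92, 117, 129, 136, 153]

Fragment lengths:
  3→15: 12 bp
  15→17: 2 bp
  17→25: 8 bp
  25→34: 9 bp
  34→45: 11 bp
  45→52: 7 bp
  52→63: 11 bp
  63→72: 9 bp
  72→81: 9 bp
  81→92: 11 bp
  92→117: 25 bp
  117→129: 12 bp
  129→136: 7 bp
  136→153: 17 bp
  153→3 (wrap): 155-153+3 = 5 bp

[2,5,7,7,8,9,9,9,11,11,11,12,12,17,25]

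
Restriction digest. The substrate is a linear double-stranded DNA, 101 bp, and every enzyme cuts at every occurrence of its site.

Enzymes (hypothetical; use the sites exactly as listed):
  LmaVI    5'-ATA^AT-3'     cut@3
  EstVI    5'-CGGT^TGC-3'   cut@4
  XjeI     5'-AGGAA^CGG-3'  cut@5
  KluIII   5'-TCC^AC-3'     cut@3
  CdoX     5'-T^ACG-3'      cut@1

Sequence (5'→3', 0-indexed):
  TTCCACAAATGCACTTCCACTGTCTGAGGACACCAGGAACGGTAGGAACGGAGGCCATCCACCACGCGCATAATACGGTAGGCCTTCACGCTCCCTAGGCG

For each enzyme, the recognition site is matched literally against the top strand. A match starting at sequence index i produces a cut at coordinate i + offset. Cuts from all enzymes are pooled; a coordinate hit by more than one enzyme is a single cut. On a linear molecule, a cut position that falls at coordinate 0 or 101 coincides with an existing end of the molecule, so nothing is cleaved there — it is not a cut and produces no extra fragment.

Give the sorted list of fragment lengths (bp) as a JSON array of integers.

Site scan:
  LmaVI ATAAT/3: at [69] ⇒ [72]
  EstVI (CGGTTGC, off=4): no sites
  XjeI AGGAACGG/5: at [34, 43] ⇒ [39, 48]
  KluIII TCCAC/3: at [1, 15, 57] ⇒ [4, 18, 60]
  CdoX TACG/1: at [73] ⇒ [74]

All cut coordinates (distinct, sorted): [4, 18, 39, 48, 60, 72, 74]

Fragments:
  [0,4): 4 bp
  [4,18): 14 bp
  [18,39): 21 bp
  [39,48): 9 bp
  [48,60): 12 bp
  [60,72): 12 bp
  [72,74): 2 bp
  [74,101): 27 bp

[2,4,9,12,12,14,21,27]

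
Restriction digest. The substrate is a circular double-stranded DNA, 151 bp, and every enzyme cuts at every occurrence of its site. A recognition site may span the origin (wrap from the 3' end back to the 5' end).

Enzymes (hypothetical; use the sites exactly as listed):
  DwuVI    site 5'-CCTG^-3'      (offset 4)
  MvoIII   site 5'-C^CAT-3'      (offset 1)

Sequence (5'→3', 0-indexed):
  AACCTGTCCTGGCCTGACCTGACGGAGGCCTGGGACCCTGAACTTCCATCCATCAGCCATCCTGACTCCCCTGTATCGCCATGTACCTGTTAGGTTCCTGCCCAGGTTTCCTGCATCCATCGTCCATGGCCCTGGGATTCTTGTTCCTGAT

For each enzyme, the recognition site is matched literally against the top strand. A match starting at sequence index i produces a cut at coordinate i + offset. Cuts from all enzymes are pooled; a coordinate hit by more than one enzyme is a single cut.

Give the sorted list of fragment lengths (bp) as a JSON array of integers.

Scan for sites:
  DwuVI CCTG/4: at [2, 7, 12, 17, 28, 36, 60, 69, 85, 96, 109, 130, 145] ⇒ [6, 11, 16, 21, 32, 40, 64, 73, 89, 100, 113, 134, 149]
  MvoIII CCAT/1: at [45, 49, 56, 78, 116, 123] ⇒ [46, 50, 57, 79, 117, 124]

Pooled cuts: [6, 11, 16, 21, 32, 40, 46, 50, 57, 64, 73, 79, 89, 100, 113, 117, 124, 134, 149]

Fragment lengths:
  6→11: 5 bp
  11→16: 5 bp
  16→21: 5 bp
  21→32: 11 bp
  32→40: 8 bp
  40→46: 6 bp
  46→50: 4 bp
  50→57: 7 bp
  57→64: 7 bp
  64→73: 9 bp
  73→79: 6 bp
  79→89: 10 bp
  89→100: 11 bp
  100→113: 13 bp
  113→117: 4 bp
  117→124: 7 bp
  124→134: 10 bp
  134→149: 15 bp
  149→6 (wrap): 151-149+6 = 8 bp

[4,4,5,5,5,6,6,7,7,7,8,8,9,10,10,11,11,13,15]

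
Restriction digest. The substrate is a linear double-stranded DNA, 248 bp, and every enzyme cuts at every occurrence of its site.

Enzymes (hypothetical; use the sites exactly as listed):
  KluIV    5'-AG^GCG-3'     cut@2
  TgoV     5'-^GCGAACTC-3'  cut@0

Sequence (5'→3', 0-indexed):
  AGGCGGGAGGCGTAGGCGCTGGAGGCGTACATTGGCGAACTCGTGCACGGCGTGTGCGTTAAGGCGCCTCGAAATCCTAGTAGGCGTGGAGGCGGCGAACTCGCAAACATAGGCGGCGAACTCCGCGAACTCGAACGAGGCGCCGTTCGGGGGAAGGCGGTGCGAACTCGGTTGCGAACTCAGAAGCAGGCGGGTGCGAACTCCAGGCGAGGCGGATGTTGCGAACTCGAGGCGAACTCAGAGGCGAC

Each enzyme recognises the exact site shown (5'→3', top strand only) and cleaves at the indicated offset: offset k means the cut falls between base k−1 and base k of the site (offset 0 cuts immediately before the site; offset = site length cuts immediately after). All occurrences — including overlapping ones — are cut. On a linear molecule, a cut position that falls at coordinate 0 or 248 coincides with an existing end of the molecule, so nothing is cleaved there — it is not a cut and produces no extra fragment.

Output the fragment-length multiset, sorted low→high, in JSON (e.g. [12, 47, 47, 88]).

Scan for sites:
  KluIV AGGCG/2: at [0, 7, 13, 22, 61, 81, 89, 110, 137, 154, 187, 204, 209, 229, 241] ⇒ [2, 9, 15, 24, 63, 83, 91, 112, 139, 156, 189, 206, 211, 231, 243]
  TgoV GCGAACTC/0: at [34, 94, 115, 124, 161, 173, 195, 220, 231] ⇒ [34, 94, 115, 124, 161, 173, 195, 220, 231]

All cut coordinates (distinct, sorted): [2, 9, 15, 24, 34, 63, 83, 91, 94, 112, 115, 124, 139, 156, 161, 173, 189, 195, 206, 211, 220, 231, 243]

Fragment lengths:
  [0,2): 2 bp
  [2,9): 7 bp
  [9,15): 6 bp
  [15,24): 9 bp
  [24,34): 10 bp
  [34,63): 29 bp
  [63,83): 20 bp
  [83,91): 8 bp
  [91,94): 3 bp
  [94,112): 18 bp
  [112,115): 3 bp
  [115,124): 9 bp
  [124,139): 15 bp
  [139,156): 17 bp
  [156,161): 5 bp
  [161,173): 12 bp
  [173,189): 16 bp
  [189,195): 6 bp
  [195,206): 11 bp
  [206,211): 5 bp
  [211,220): 9 bp
  [220,231): 11 bp
  [231,243): 12 bp
  [243,248): 5 bp

[2,3,3,5,5,5,6,6,7,8,9,9,9,10,11,11,12,12,15,16,17,18,20,29]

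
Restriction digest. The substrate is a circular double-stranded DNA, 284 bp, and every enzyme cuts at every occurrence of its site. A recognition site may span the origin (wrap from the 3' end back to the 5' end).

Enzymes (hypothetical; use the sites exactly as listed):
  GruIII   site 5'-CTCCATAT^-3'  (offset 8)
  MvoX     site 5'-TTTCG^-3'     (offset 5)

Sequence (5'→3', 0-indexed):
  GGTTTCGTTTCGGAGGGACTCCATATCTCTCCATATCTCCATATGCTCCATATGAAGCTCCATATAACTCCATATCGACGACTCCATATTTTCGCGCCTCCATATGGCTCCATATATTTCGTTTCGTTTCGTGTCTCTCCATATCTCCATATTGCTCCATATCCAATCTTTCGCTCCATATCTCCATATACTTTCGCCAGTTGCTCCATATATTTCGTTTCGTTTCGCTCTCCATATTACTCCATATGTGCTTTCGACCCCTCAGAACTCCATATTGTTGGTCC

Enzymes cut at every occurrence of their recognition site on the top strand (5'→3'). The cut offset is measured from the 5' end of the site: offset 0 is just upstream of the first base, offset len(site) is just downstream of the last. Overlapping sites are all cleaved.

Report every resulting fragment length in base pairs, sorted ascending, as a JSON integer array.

Scan for sites:
  GruIII CTCCATAT/8: at [18, 28, 36, 45, 57, 67, 81, 97, 107, 136, 144, 154, 173, 181, 203, 229, 239, 267] ⇒ [26, 36, 44, 53, 65, 75, 89, 105, 115, 144, 152, 162, 181, 189, 211, 237, 247, 275]
  MvoX TTTCG/5: at [2, 7, 89, 116, 121, 126, 168, 191, 212, 217, 222, 251] ⇒ [7, 12, 94, 121, 126, 131, 173, 196, 217, 222, 227, 256]

Pooled cuts: [7, 12, 26, 36, 44, 53, 65, 75, 89, 94, 105, 115, 121, 126, 131, 144, 152, 162, 173, 181, 189, 196, 211, 217, 222, 227, 237, 247, 256, 275]

Fragment lengths:
  7→12: 5 bp
  12→26: 14 bp
  26→36: 10 bp
  36→44: 8 bp
  44→53: 9 bp
  53→65: 12 bp
  65→75: 10 bp
  75→89: 14 bp
  89→94: 5 bp
  94→105: 11 bp
  105→115: 10 bp
  115→121: 6 bp
  121→126: 5 bp
  126→131: 5 bp
  131→144: 13 bp
  144→152: 8 bp
  152→162: 10 bp
  162→173: 11 bp
  173→181: 8 bp
  181→189: 8 bp
  189→196: 7 bp
  196→211: 15 bp
  211→217: 6 bp
  217→222: 5 bp
  222→227: 5 bp
  227→237: 10 bp
  237→247: 10 bp
  247→256: 9 bp
  256→275: 19 bp
  275→7 (wrap): 284-275+7 = 16 bp

[5,5,5,5,5,5,6,6,7,8,8,8,8,9,9,10,10,10,10,10,10,11,11,12,13,14,14,15,16,19]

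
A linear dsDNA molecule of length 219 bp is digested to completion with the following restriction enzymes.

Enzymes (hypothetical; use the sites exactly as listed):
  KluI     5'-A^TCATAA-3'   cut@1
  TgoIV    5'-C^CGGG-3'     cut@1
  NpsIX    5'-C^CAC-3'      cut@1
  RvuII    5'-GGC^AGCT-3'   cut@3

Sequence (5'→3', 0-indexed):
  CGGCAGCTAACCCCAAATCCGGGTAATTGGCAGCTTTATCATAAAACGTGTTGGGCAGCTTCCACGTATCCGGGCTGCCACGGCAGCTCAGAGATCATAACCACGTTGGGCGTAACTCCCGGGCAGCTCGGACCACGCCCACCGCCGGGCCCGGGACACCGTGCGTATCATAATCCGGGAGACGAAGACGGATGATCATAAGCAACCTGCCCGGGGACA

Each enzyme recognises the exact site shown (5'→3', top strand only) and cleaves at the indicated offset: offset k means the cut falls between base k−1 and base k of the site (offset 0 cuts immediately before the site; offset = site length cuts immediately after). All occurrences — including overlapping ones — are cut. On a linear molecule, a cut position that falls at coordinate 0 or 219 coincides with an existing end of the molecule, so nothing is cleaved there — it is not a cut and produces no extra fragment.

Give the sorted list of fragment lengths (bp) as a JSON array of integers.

[4,5,6,6,6,6,6,7,7,8,8,8,8,9,10,12,15,16,16,18,18,20]

Per-enzyme occurrences:
  KluI ATCATAA/1: at [37, 93, 166, 194] ⇒ [38, 94, 167, 195]
  TgoIV CCGGG/1: at [18, 69, 118, 144, 150, 174, 210] ⇒ [19, 70, 119, 145, 151, 175, 211]
  NpsIX CCAC/1: at [61, 77, 100, 132, 138] ⇒ [62, 78, 101, 133, 139]
  RvuII GGCAGCT/3: at [1, 28, 53, 81, 121] ⇒ [4, 31, 56, 84, 124]

Pooled cuts: [4, 19, 31, 38, 56, 62, 70, 78, 84, 94, 101, 119, 124, 133, 139, 145, 151, 167, 175, 195, 211]

Fragments:
  [0,4): 4 bp
  [4,19): 15 bp
  [19,31): 12 bp
  [31,38): 7 bp
  [38,56): 18 bp
  [56,62): 6 bp
  [62,70): 8 bp
  [70,78): 8 bp
  [78,84): 6 bp
  [84,94): 10 bp
  [94,101): 7 bp
  [101,119): 18 bp
  [119,124): 5 bp
  [124,133): 9 bp
  [133,139): 6 bp
  [139,145): 6 bp
  [145,151): 6 bp
  [151,167): 16 bp
  [167,175): 8 bp
  [175,195): 20 bp
  [195,211): 16 bp
  [211,219): 8 bp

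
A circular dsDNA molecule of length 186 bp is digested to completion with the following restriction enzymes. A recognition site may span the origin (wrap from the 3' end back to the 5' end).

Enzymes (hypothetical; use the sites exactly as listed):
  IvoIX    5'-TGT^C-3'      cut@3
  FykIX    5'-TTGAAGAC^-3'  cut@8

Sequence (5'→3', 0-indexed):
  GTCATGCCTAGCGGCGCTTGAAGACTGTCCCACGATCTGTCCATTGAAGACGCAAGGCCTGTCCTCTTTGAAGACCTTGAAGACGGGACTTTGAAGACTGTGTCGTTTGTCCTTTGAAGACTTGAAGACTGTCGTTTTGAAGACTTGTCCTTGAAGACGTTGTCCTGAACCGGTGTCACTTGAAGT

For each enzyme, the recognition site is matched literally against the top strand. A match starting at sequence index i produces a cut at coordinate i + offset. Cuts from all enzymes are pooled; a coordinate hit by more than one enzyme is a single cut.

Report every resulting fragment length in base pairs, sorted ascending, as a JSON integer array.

[3,3,4,5,5,7,8,9,10,11,11,11,12,12,12,13,13,14,23]

Per-enzyme occurrences:
  IvoIX (TGTC, off=3): starts [25, 37, 59, 100, 107, 129, 145, 160, 173, 185] → cuts [2, 28, 40, 62, 103, 110, 132, 148, 163, 176]
  FykIX (TTGAAGAC, off=8): starts [17, 43, 67, 76, 90, 113, 121, 136, 150] → cuts [25, 51, 75, 84, 98, 121, 129, 144, 158]

All cut coordinates (distinct, sorted): [2, 25, 28, 40, 51, 62, 75, 84, 98, 103, 110, 121, 129, 132, 144, 148, 158, 163, 176]

Fragment lengths:
  2→25: 23 bp
  25→28: 3 bp
  28→40: 12 bp
  40→51: 11 bp
  51→62: 11 bp
  62→75: 13 bp
  75→84: 9 bp
  84→98: 14 bp
  98→103: 5 bp
  103→110: 7 bp
  110→121: 11 bp
  121→129: 8 bp
  129→132: 3 bp
  132→144: 12 bp
  144→148: 4 bp
  148→158: 10 bp
  158→163: 5 bp
  163→176: 13 bp
  176→2 (wrap): 186-176+2 = 12 bp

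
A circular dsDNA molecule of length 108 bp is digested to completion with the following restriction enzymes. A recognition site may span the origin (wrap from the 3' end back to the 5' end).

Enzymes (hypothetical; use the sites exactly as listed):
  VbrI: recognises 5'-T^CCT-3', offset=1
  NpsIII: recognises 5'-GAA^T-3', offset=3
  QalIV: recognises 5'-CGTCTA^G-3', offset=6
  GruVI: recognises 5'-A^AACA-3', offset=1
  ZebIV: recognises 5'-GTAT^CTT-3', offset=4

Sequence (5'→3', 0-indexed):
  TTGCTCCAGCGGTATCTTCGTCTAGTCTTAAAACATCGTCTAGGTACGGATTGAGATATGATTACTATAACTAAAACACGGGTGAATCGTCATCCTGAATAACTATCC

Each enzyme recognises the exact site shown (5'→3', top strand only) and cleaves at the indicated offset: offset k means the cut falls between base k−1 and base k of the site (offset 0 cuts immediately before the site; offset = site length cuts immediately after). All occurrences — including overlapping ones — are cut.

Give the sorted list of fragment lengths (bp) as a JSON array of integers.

Per-enzyme occurrences:
  VbrI (TCCT, off=1): starts [92, 105] → cuts [93, 106]
  NpsIII (GAAT, off=3): starts [83, 96] → cuts [86, 99]
  QalIV (CGTCTAG, off=6): starts [18, 36] → cuts [24, 42]
  GruVI (AAACA, off=1): starts [30, 73] → cuts [31, 74]
  ZebIV (GTATCTT, off=4): starts [11] → cuts [15]

All cut coordinates (distinct, sorted): [15, 24, 31, 42, 74, 86, 93, 99, 106]

Fragments:
  15→24: 9 bp
  24→31: 7 bp
  31→42: 11 bp
  42→74: 32 bp
  74→86: 12 bp
  86→93: 7 bp
  93→99: 6 bp
  99→106: 7 bp
  106→15 (wrap): 108-106+15 = 17 bp

[6,7,7,7,9,11,12,17,32]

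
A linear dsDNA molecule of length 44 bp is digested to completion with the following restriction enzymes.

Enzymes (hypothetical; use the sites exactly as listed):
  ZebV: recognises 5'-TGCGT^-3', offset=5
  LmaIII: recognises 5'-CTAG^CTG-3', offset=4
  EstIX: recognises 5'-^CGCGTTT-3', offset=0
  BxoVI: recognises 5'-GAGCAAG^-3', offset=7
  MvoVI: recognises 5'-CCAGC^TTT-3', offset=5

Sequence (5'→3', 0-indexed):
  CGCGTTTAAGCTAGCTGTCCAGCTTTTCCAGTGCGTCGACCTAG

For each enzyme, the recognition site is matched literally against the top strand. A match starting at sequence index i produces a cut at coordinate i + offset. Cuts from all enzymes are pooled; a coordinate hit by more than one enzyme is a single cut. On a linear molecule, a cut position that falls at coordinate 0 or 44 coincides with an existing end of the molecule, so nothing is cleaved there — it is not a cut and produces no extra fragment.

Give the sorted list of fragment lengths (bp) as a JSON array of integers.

Site scan:
  ZebV TGCGT/5: at [31] ⇒ [36]
  LmaIII CTAGCTG/4: at [10] ⇒ [14]
  EstIX CGCGTTT/0: at [0] ⇒ [] (position 0 is a terminus of the linear molecule — no cut)
  BxoVI (GAGCAAG, off=7): no sites
  MvoVI CCAGCTTT/5: at [18] ⇒ [23]

All cut coordinates (distinct, sorted): [14, 23, 36]

Fragment lengths:
  [0,14): 14 bp
  [14,23): 9 bp
  [23,36): 13 bp
  [36,44): 8 bp

[8,9,13,14]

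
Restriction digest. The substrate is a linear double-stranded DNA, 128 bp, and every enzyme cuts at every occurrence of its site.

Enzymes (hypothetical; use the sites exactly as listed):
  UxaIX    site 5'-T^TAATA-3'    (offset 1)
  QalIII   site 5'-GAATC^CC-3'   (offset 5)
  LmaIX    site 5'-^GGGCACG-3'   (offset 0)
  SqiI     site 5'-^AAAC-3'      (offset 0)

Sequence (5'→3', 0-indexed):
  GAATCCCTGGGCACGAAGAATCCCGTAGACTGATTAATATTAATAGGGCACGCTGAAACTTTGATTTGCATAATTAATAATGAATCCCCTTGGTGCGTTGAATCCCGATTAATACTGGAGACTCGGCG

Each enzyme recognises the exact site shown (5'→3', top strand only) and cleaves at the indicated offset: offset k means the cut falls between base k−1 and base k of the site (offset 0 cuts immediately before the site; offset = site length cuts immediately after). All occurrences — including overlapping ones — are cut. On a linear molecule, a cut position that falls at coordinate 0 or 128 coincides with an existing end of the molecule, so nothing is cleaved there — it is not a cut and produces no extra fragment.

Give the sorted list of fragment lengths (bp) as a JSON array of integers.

[3,5,5,5,6,10,12,12,14,18,19,19]

Site scan:
  UxaIX TTAATA/1: at [33, 39, 73, 108] ⇒ [34, 40, 74, 109]
  QalIII GAATCCC/5: at [0, 17, 81, 99] ⇒ [5, 22, 86, 104]
  LmaIX GGGCACG/0: at [8, 45] ⇒ [8, 45]
  SqiI AAAC/0: at [55] ⇒ [55]

Pooled cuts: [5, 8, 22, 34, 40, 45, 55, 74, 86, 104, 109]

Fragment lengths:
  [0,5): 5 bp
  [5,8): 3 bp
  [8,22): 14 bp
  [22,34): 12 bp
  [34,40): 6 bp
  [40,45): 5 bp
  [45,55): 10 bp
  [55,74): 19 bp
  [74,86): 12 bp
  [86,104): 18 bp
  [104,109): 5 bp
  [109,128): 19 bp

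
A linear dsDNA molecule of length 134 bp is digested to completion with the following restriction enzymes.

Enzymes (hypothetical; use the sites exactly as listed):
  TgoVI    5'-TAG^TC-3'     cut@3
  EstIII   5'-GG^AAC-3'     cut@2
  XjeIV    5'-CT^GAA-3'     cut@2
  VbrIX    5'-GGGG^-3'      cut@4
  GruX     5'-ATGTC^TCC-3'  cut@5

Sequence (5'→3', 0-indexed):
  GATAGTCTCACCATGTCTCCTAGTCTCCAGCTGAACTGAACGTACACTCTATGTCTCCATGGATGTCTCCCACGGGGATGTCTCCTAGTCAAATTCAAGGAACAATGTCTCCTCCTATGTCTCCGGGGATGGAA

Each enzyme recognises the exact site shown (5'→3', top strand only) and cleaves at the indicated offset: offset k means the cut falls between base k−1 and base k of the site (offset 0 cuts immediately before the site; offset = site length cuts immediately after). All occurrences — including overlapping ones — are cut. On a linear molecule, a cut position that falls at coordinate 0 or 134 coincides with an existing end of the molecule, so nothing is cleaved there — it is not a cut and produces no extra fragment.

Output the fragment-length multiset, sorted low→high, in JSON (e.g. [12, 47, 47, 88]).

[5,5,5,6,6,6,7,9,9,10,12,12,12,12,18]

Site scan:
  TgoVI (TAGTC, off=3): starts [2, 20, 85] → cuts [5, 23, 88]
  EstIII (GGAAC, off=2): starts [98] → cuts [100]
  XjeIV (CTGAA, off=2): starts [30, 35] → cuts [32, 37]
  VbrIX (GGGG, off=4): starts [73, 124] → cuts [77, 128]
  GruX (ATGTCTCC, off=5): starts [12, 50, 62, 77, 104, 116] → cuts [17, 55, 67, 82, 109, 121]

Pooled cuts: [5, 17, 23, 32, 37, 55, 67, 77, 82, 88, 100, 109, 121, 128]

Fragments:
  [0,5): 5 bp
  [5,17): 12 bp
  [17,23): 6 bp
  [23,32): 9 bp
  [32,37): 5 bp
  [37,55): 18 bp
  [55,67): 12 bp
  [67,77): 10 bp
  [77,82): 5 bp
  [82,88): 6 bp
  [88,100): 12 bp
  [100,109): 9 bp
  [109,121): 12 bp
  [121,128): 7 bp
  [128,134): 6 bp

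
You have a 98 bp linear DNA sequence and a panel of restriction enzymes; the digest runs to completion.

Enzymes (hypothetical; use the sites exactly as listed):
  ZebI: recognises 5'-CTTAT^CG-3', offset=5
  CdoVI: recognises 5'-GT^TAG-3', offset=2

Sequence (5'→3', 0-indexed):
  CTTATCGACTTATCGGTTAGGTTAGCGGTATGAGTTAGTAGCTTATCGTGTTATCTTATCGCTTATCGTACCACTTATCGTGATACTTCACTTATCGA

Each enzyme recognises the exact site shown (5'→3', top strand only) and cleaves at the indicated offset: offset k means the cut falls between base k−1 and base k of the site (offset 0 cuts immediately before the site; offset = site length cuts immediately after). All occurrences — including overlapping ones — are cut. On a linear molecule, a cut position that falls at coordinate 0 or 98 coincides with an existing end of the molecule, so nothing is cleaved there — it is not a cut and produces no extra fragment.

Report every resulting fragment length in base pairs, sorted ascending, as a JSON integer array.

Site scan:
  ZebI (CTTATCG, off=5): starts [0, 8, 41, 54, 61, 73, 90] → cuts [5, 13, 46, 59, 66, 78, 95]
  CdoVI (GTTAG, off=2): starts [15, 20, 33] → cuts [17, 22, 35]

Pooled cuts: [5, 13, 17, 22, 35, 46, 59, 66, 78, 95]

Fragments:
  [0,5): 5 bp
  [5,13): 8 bp
  [13,17): 4 bp
  [17,22): 5 bp
  [22,35): 13 bp
  [35,46): 11 bp
  [46,59): 13 bp
  [59,66): 7 bp
  [66,78): 12 bp
  [78,95): 17 bp
  [95,98): 3 bp

[3,4,5,5,7,8,11,12,13,13,17]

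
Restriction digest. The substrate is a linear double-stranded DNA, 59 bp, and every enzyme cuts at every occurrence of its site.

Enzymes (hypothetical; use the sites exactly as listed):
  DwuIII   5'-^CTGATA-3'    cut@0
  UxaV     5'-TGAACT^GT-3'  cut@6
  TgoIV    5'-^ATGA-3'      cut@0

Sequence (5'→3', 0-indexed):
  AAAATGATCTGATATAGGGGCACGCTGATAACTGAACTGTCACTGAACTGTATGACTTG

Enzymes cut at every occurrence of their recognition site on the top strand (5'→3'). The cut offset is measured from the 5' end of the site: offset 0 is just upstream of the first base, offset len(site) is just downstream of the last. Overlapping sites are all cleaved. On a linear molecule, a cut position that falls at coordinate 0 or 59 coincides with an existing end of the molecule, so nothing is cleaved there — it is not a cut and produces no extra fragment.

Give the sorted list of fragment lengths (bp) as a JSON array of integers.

[2,3,5,8,11,14,16]

Per-enzyme occurrences:
  DwuIII CTGATA/0: at [8, 24] ⇒ [8, 24]
  UxaV TGAACTGT/6: at [32, 43] ⇒ [38, 49]
  TgoIV ATGA/0: at [3, 51] ⇒ [3, 51]

All cut coordinates (distinct, sorted): [3, 8, 24, 38, 49, 51]

Fragment lengths:
  [0,3): 3 bp
  [3,8): 5 bp
  [8,24): 16 bp
  [24,38): 14 bp
  [38,49): 11 bp
  [49,51): 2 bp
  [51,59): 8 bp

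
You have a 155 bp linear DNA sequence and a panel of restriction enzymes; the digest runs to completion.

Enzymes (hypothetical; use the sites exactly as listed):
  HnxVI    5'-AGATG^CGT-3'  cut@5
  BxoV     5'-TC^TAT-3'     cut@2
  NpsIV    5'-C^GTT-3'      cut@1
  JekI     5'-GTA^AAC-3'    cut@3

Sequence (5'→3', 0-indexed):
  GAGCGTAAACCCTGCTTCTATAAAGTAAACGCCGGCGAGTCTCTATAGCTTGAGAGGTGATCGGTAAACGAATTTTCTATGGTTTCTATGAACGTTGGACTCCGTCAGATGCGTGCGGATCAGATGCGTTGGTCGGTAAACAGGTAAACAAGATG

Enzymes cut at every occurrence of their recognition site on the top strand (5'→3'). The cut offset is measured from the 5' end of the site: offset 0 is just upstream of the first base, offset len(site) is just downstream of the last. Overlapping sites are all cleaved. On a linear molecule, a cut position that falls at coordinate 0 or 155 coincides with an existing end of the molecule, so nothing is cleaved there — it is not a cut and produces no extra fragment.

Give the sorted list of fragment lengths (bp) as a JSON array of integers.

[1,7,7,8,9,9,9,11,11,11,15,16,18,23]

Per-enzyme occurrences:
  HnxVI (AGATGCGT, off=5): starts [106, 121] → cuts [111, 126]
  BxoV (TCTAT, off=2): starts [16, 41, 75, 84] → cuts [18, 43, 77, 86]
  NpsIV (CGTT, off=1): starts [92, 126] → cuts [93, 127]
  JekI (GTAAAC, off=3): starts [4, 24, 63, 135, 143] → cuts [7, 27, 66, 138, 146]

Pooled cuts: [7, 18, 27, 43, 66, 77, 86, 93, 111, 126, 127, 138, 146]

Fragment lengths:
  [0,7): 7 bp
  [7,18): 11 bp
  [18,27): 9 bp
  [27,43): 16 bp
  [43,66): 23 bp
  [66,77): 11 bp
  [77,86): 9 bp
  [86,93): 7 bp
  [93,111): 18 bp
  [111,126): 15 bp
  [126,127): 1 bp
  [127,138): 11 bp
  [138,146): 8 bp
  [146,155): 9 bp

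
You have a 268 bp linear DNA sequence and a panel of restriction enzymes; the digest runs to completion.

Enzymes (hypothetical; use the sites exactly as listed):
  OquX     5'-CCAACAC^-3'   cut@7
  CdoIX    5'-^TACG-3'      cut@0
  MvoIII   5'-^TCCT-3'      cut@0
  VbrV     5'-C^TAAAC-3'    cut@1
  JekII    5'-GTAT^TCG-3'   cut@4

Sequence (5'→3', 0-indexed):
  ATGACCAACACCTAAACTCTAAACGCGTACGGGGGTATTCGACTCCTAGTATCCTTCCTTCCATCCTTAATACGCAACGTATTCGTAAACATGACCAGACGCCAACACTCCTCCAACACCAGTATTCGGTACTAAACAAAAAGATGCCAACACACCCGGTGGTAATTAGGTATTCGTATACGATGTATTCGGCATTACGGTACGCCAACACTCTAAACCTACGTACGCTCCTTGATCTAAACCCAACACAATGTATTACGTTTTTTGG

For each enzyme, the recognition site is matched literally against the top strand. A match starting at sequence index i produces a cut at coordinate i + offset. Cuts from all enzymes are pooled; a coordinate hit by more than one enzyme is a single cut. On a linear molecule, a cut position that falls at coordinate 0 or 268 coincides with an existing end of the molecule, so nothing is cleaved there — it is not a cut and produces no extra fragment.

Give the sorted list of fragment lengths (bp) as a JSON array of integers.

Scan for sites:
  OquX CCAACAC/7: at [4, 101, 112, 146, 204, 242] ⇒ [11, 108, 119, 153, 211, 249]
  CdoIX TACG/0: at [27, 70, 178, 195, 200, 219, 223, 256] ⇒ [27, 70, 178, 195, 200, 219, 223, 256]
  MvoIII TCCT/0: at [43, 51, 55, 63, 108, 228] ⇒ [43, 51, 55, 63, 108, 228]
  VbrV CTAAAC/1: at [11, 18, 131, 212, 236] ⇒ [12, 19, 132, 213, 237]
  JekII GTATTCG/4: at [34, 78, 121, 169, 184] ⇒ [38, 82, 125, 173, 188]

Pooled cuts: [11, 12, 19, 27, 38, 43, 51, 55, 63, 70, 82, 108, 119, 125, 132, 153, 173, 178, 188, 195, 200, 211, 213, 219, 223, 228, 237, 249, 256]

Fragments:
  [0,11): 11 bp
  [11,12): 1 bp
  [12,19): 7 bp
  [19,27): 8 bp
  [27,38): 11 bp
  [38,43): 5 bp
  [43,51): 8 bp
  [51,55): 4 bp
  [55,63): 8 bp
  [63,70): 7 bp
  [70,82): 12 bp
  [82,108): 26 bp
  [108,119): 11 bp
  [119,125): 6 bp
  [125,132): 7 bp
  [132,153): 21 bp
  [153,173): 20 bp
  [173,178): 5 bp
  [178,188): 10 bp
  [188,195): 7 bp
  [195,200): 5 bp
  [200,211): 11 bp
  [211,213): 2 bp
  [213,219): 6 bp
  [219,223): 4 bp
  [223,228): 5 bp
  [228,237): 9 bp
  [237,249): 12 bp
  [249,256): 7 bp
  [256,268): 12 bp

[1,2,4,4,5,5,5,5,6,6,7,7,7,7,7,8,8,8,9,10,11,11,11,11,12,12,12,20,21,26]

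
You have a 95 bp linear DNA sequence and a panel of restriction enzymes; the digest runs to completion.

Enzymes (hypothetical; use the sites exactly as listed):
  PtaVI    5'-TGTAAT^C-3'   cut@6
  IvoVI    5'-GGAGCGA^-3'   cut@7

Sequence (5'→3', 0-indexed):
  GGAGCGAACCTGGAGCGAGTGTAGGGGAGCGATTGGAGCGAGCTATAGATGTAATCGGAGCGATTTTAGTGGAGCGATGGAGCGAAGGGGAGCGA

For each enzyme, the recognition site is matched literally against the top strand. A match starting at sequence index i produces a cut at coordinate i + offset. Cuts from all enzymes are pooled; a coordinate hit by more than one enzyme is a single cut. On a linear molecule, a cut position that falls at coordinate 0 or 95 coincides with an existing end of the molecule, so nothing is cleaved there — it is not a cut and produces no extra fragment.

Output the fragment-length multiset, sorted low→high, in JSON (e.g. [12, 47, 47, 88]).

[7,8,8,9,10,11,14,14,14]

Per-enzyme occurrences:
  PtaVI (TGTAATC, off=6): starts [49] → cuts [55]
  IvoVI (GGAGCGA, off=7): starts [0, 11, 25, 34, 56, 70, 78, 88] → cuts [7, 18, 32, 41, 63, 77, 85] (position 95 is a terminus of the linear molecule — no cut)

Pooled cuts: [7, 18, 32, 41, 55, 63, 77, 85]

Fragments:
  [0,7): 7 bp
  [7,18): 11 bp
  [18,32): 14 bp
  [32,41): 9 bp
  [41,55): 14 bp
  [55,63): 8 bp
  [63,77): 14 bp
  [77,85): 8 bp
  [85,95): 10 bp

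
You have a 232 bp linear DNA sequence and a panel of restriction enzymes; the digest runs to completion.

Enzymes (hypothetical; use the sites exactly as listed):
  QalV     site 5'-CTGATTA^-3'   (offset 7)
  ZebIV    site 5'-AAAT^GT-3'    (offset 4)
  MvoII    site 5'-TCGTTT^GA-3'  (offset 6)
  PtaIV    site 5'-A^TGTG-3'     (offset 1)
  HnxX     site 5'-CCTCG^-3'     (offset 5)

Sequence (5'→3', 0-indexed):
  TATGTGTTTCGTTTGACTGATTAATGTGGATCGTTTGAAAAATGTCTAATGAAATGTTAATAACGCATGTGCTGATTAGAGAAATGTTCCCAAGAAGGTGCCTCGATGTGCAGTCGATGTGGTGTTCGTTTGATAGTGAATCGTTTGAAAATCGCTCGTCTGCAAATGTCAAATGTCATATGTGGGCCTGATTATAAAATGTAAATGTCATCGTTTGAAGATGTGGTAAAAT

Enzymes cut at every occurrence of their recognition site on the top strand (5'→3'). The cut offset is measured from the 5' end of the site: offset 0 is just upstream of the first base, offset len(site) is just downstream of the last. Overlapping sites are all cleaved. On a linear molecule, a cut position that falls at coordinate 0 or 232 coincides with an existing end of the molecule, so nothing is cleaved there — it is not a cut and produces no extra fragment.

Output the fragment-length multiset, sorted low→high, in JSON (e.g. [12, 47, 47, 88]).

[1,1,2,5,6,6,6,7,7,7,9,10,11,11,11,12,12,12,12,14,14,15,20,21]

Scan for sites:
  QalV (CTGATTA, off=7): starts [16, 71, 187] → cuts [23, 78, 194]
  ZebIV (AAATGT, off=4): starts [39, 51, 81, 163, 170, 196, 202] → cuts [43, 55, 85, 167, 174, 200, 206]
  MvoII (TCGTTTGA, off=6): starts [8, 30, 125, 140, 210] → cuts [14, 36, 131, 146, 216]
  PtaIV (ATGTG, off=1): starts [1, 23, 66, 105, 116, 179, 220] → cuts [2, 24, 67, 106, 117, 180, 221]
  HnxX (CCTCG, off=5): starts [100] → cuts [105]

All cut coordinates (distinct, sorted): [2, 14, 23, 24, 36, 43, 55, 67, 78, 85, 105, 106, 117, 131, 146, 167, 174, 180, 194, 200, 206, 216, 221]

Fragment lengths:
  [0,2): 2 bp
  [2,14): 12 bp
  [14,23): 9 bp
  [23,24): 1 bp
  [24,36): 12 bp
  [36,43): 7 bp
  [43,55): 12 bp
  [55,67): 12 bp
  [67,78): 11 bp
  [78,85): 7 bp
  [85,105): 20 bp
  [105,106): 1 bp
  [106,117): 11 bp
  [117,131): 14 bp
  [131,146): 15 bp
  [146,167): 21 bp
  [167,174): 7 bp
  [174,180): 6 bp
  [180,194): 14 bp
  [194,200): 6 bp
  [200,206): 6 bp
  [206,216): 10 bp
  [216,221): 5 bp
  [221,232): 11 bp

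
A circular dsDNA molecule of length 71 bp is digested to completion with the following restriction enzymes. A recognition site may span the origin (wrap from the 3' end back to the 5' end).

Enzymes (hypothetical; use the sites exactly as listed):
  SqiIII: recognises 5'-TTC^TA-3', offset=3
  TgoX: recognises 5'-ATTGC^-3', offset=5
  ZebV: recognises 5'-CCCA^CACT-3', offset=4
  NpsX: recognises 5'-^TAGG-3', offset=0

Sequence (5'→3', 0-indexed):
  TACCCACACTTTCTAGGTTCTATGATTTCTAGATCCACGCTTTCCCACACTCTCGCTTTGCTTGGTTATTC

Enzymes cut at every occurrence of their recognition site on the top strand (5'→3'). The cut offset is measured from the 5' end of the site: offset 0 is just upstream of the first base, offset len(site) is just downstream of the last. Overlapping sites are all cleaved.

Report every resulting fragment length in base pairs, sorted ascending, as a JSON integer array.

Scan for sites:
  SqiIII (TTCTA, off=3): starts [10, 17, 26, 68] → cuts [0, 13, 20, 29]
  TgoX (ATTGC, off=5): no sites
  ZebV (CCCACACT, off=4): starts [2, 43] → cuts [6, 47]
  NpsX (TAGG, off=0): starts [13] → cuts [13]

Pooled cuts: [0, 6, 13, 20, 29, 47]

Fragments:
  0→6: 6 bp
  6→13: 7 bp
  13→20: 7 bp
  20→29: 9 bp
  29→47: 18 bp
  47→0 (wrap): 71-47+0 = 24 bp

[6,7,7,9,18,24]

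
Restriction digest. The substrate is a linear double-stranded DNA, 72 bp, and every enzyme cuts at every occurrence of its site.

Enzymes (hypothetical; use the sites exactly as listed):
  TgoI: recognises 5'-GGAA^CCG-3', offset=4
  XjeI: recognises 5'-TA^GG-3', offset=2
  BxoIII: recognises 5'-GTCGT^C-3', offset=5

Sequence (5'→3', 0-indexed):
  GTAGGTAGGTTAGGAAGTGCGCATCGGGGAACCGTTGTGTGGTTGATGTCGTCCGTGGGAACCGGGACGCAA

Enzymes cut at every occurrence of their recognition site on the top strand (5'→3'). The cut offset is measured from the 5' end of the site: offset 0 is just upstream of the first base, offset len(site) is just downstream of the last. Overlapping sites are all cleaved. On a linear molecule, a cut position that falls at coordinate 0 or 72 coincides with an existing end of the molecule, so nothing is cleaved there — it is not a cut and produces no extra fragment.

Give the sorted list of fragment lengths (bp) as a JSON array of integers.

Per-enzyme occurrences:
  TgoI (GGAACCG, off=4): starts [27, 57] → cuts [31, 61]
  XjeI (TAGG, off=2): starts [1, 5, 10] → cuts [3, 7, 12]
  BxoIII (GTCGTC, off=5): starts [47] → cuts [52]

Pooled cuts: [3, 7, 12, 31, 52, 61]

Fragment lengths:
  [0,3): 3 bp
  [3,7): 4 bp
  [7,12): 5 bp
  [12,31): 19 bp
  [31,52): 21 bp
  [52,61): 9 bp
  [61,72): 11 bp

[3,4,5,9,11,19,21]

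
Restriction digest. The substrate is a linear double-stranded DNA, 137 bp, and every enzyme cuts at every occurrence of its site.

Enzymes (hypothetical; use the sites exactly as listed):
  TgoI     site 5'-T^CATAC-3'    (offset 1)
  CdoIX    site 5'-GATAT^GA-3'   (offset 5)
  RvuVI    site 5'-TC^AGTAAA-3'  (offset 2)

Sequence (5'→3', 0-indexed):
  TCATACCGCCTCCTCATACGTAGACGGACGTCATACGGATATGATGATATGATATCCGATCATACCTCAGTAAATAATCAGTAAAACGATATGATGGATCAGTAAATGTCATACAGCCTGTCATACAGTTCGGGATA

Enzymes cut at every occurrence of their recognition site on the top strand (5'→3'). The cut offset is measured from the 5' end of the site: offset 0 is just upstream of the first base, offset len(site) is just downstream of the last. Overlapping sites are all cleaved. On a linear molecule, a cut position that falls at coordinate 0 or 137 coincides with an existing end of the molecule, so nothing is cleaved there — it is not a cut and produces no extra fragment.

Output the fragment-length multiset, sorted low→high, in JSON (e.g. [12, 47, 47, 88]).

Per-enzyme occurrences:
  TgoI TCATAC/1: at [0, 13, 30, 59, 108, 120] ⇒ [1, 14, 31, 60, 109, 121]
  CdoIX GATATGA/5: at [37, 45, 87] ⇒ [42, 50, 92]
  RvuVI TCAGTAAA/2: at [66, 77, 98] ⇒ [68, 79, 100]

Pooled cuts: [1, 14, 31, 42, 50, 60, 68, 79, 92, 100, 109, 121]

Fragment lengths:
  [0,1): 1 bp
  [1,14): 13 bp
  [14,31): 17 bp
  [31,42): 11 bp
  [42,50): 8 bp
  [50,60): 10 bp
  [60,68): 8 bp
  [68,79): 11 bp
  [79,92): 13 bp
  [92,100): 8 bp
  [100,109): 9 bp
  [109,121): 12 bp
  [121,137): 16 bp

[1,8,8,8,9,10,11,11,12,13,13,16,17]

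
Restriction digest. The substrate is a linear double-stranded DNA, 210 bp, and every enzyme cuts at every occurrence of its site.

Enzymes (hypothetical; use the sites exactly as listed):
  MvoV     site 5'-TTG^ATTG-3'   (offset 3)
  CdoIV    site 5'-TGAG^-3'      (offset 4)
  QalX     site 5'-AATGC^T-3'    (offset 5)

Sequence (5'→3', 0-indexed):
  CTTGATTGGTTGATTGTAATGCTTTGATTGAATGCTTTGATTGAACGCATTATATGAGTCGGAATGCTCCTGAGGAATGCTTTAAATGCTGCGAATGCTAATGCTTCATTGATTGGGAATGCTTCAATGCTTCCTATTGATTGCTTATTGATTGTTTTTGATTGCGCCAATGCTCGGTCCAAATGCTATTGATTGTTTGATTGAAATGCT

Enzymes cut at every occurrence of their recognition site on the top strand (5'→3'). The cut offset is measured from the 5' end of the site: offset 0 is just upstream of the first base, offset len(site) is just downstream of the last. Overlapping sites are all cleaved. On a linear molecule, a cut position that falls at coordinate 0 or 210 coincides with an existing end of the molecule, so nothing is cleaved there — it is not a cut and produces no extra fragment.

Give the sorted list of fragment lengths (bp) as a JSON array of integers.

Site scan:
  MvoV (TTGATTG, off=3): starts [1, 9, 23, 36, 108, 136, 147, 157, 188, 196] → cuts [4, 12, 26, 39, 111, 139, 150, 160, 191, 199]
  CdoIV (TGAG, off=4): starts [54, 70] → cuts [58, 74]
  QalX (AATGCT, off=5): starts [17, 30, 62, 75, 84, 93, 99, 117, 125, 168, 181, 204] → cuts [22, 35, 67, 80, 89, 98, 104, 122, 130, 173, 186, 209]

Pooled cuts: [4, 12, 22, 26, 35, 39, 58, 67, 74, 80, 89, 98, 104, 111, 122, 130, 139, 150, 160, 173, 186, 191, 199, 209]

Fragment lengths:
  [0,4): 4 bp
  [4,12): 8 bp
  [12,22): 10 bp
  [22,26): 4 bp
  [26,35): 9 bp
  [35,39): 4 bp
  [39,58): 19 bp
  [58,67): 9 bp
  [67,74): 7 bp
  [74,80): 6 bp
  [80,89): 9 bp
  [89,98): 9 bp
  [98,104): 6 bp
  [104,111): 7 bp
  [111,122): 11 bp
  [122,130): 8 bp
  [130,139): 9 bp
  [139,150): 11 bp
  [150,160): 10 bp
  [160,173): 13 bp
  [173,186): 13 bp
  [186,191): 5 bp
  [191,199): 8 bp
  [199,209): 10 bp
  [209,210): 1 bp

[1,4,4,4,5,6,6,7,7,8,8,8,9,9,9,9,9,10,10,10,11,11,13,13,19]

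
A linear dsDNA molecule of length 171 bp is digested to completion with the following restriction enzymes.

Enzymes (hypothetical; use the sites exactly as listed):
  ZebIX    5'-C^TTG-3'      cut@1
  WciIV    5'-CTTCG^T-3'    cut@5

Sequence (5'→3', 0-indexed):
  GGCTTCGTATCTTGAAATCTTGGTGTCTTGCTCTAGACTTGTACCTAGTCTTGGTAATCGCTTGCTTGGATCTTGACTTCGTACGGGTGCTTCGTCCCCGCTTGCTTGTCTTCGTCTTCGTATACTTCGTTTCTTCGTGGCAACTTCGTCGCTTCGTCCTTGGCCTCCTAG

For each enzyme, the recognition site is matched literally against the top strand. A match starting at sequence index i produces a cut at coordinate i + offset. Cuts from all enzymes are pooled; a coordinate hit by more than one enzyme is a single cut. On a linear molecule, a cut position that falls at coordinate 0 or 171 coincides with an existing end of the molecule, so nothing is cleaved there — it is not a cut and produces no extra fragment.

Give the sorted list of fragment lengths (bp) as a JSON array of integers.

Scan for sites:
  ZebIX CTTG/1: at [10, 18, 26, 37, 49, 60, 64, 71, 100, 104, 158] ⇒ [11, 19, 27, 38, 50, 61, 65, 72, 101, 105, 159]
  WciIV CTTCGT/5: at [2, 76, 89, 109, 115, 124, 132, 143, 151] ⇒ [7, 81, 94, 114, 120, 129, 137, 148, 156]

Pooled cuts: [7, 11, 19, 27, 38, 50, 61, 65, 72, 81, 94, 101, 105, 114, 120, 129, 137, 148, 156, 159]

Fragments:
  [0,7): 7 bp
  [7,11): 4 bp
  [11,19): 8 bp
  [19,27): 8 bp
  [27,38): 11 bp
  [38,50): 12 bp
  [50,61): 11 bp
  [61,65): 4 bp
  [65,72): 7 bp
  [72,81): 9 bp
  [81,94): 13 bp
  [94,101): 7 bp
  [101,105): 4 bp
  [105,114): 9 bp
  [114,120): 6 bp
  [120,129): 9 bp
  [129,137): 8 bp
  [137,148): 11 bp
  [148,156): 8 bp
  [156,159): 3 bp
  [159,171): 12 bp

[3,4,4,4,6,7,7,7,8,8,8,8,9,9,9,11,11,11,12,12,13]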